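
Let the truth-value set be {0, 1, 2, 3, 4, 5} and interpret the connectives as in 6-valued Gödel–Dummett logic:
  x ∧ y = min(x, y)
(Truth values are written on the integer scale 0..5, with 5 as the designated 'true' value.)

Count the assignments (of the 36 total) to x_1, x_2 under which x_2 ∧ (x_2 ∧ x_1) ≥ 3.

value 5: 1 assignment (counts)
value 4: 3 assignments (counts)
value 3: 5 assignments (counts)
value 2: 7 assignments
value 1: 9 assignments
value 0: 11 assignments
So 9 of the 36 assignments meet the threshold.

9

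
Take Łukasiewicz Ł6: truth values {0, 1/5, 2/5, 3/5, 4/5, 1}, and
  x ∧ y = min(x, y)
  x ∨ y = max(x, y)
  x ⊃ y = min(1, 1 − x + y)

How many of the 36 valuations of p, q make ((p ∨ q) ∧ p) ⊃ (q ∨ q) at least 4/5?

26

value 1: 21 assignments (counts)
value 4/5: 5 assignments (counts)
value 3/5: 4 assignments
value 2/5: 3 assignments
value 1/5: 2 assignments
value 0: 1 assignment
So 26 of the 36 assignments meet the threshold.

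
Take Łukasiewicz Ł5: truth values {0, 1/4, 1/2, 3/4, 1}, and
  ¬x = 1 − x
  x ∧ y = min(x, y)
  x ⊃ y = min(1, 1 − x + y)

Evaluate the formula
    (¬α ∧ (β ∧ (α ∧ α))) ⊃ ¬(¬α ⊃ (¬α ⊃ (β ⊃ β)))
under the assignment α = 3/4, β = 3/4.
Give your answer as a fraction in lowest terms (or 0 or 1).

¬α = ¬3/4 = 1/4
α ∧ α = 3/4 ∧ 3/4 = 3/4
β ∧ (α ∧ α) = 3/4 ∧ 3/4 = 3/4
¬α ∧ (β ∧ (α ∧ α)) = 1/4 ∧ 3/4 = 1/4
¬α = ¬3/4 = 1/4
¬α = ¬3/4 = 1/4
β ⊃ β = 3/4 ⊃ 3/4 = 1
¬α ⊃ (β ⊃ β) = 1/4 ⊃ 1 = 1
¬α ⊃ (¬α ⊃ (β ⊃ β)) = 1/4 ⊃ 1 = 1
¬(¬α ⊃ (¬α ⊃ (β ⊃ β))) = ¬1 = 0
(¬α ∧ (β ∧ (α ∧ α))) ⊃ ¬(¬α ⊃ (¬α ⊃ (β ⊃ β))) = 1/4 ⊃ 0 = 3/4

3/4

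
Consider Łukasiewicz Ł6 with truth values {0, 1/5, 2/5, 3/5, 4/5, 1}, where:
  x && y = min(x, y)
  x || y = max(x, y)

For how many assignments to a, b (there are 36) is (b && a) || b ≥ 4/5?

value 1: 6 assignments (counts)
value 4/5: 6 assignments (counts)
value 3/5: 6 assignments
value 2/5: 6 assignments
value 1/5: 6 assignments
value 0: 6 assignments
So 12 of the 36 assignments meet the threshold.

12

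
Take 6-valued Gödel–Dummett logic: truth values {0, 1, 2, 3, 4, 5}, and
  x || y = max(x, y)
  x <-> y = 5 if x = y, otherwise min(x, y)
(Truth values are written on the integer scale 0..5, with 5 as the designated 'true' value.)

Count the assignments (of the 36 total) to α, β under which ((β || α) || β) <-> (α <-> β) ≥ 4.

value 5: 1 assignment (counts)
value 4: 3 assignments (counts)
value 3: 5 assignments
value 2: 7 assignments
value 1: 9 assignments
value 0: 11 assignments
So 4 of the 36 assignments meet the threshold.

4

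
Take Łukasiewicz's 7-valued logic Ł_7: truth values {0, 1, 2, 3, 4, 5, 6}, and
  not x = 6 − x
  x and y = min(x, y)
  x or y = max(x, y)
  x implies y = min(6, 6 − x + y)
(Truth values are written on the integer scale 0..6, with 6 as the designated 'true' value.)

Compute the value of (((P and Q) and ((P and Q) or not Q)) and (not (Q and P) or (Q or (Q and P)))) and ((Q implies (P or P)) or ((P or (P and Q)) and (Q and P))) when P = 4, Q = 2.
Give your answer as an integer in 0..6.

P and Q = 4 and 2 = 2
P and Q = 4 and 2 = 2
not Q = not 2 = 4
(P and Q) or not Q = 2 or 4 = 4
(P and Q) and ((P and Q) or not Q) = 2 and 4 = 2
Q and P = 2 and 4 = 2
not (Q and P) = not 2 = 4
Q and P = 2 and 4 = 2
Q or (Q and P) = 2 or 2 = 2
not (Q and P) or (Q or (Q and P)) = 4 or 2 = 4
((P and Q) and ((P and Q) or not Q)) and (not (Q and P) or (Q or (Q and P))) = 2 and 4 = 2
P or P = 4 or 4 = 4
Q implies (P or P) = 2 implies 4 = 6
P and Q = 4 and 2 = 2
P or (P and Q) = 4 or 2 = 4
Q and P = 2 and 4 = 2
(P or (P and Q)) and (Q and P) = 4 and 2 = 2
(Q implies (P or P)) or ((P or (P and Q)) and (Q and P)) = 6 or 2 = 6
(((P and Q) and ((P and Q) or not Q)) and (not (Q and P) or (Q or (Q and P)))) and ((Q implies (P or P)) or ((P or (P and Q)) and (Q and P))) = 2 and 6 = 2

2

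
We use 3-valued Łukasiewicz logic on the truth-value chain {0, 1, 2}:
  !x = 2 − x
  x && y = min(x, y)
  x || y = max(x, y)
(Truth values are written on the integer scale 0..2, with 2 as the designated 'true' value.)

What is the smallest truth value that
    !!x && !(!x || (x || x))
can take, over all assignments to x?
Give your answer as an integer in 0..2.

Take x = 0:
!x = !0 = 2
!!x = !2 = 0
!x = !0 = 2
x || x = 0 || 0 = 0
!x || (x || x) = 2 || 0 = 2
!(!x || (x || x)) = !2 = 0
!!x && !(!x || (x || x)) = 0 && 0 = 0
No assignment yields a value below 0, so this is the minimum.

0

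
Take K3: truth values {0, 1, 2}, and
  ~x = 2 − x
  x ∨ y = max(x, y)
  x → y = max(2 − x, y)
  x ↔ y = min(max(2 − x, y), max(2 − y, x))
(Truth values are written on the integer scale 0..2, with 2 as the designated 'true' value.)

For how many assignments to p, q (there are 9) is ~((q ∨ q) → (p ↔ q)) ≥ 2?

p = 0, q = 0 ↦ 0  <
p = 0, q = 1 ↦ 1  <
p = 0, q = 2 ↦ 2  ≥
p = 1, q = 0 ↦ 0  <
p = 1, q = 1 ↦ 1  <
p = 1, q = 2 ↦ 1  <
p = 2, q = 0 ↦ 0  <
p = 2, q = 1 ↦ 1  <
p = 2, q = 2 ↦ 0  <
So 1 of the 9 assignments meets the threshold.

1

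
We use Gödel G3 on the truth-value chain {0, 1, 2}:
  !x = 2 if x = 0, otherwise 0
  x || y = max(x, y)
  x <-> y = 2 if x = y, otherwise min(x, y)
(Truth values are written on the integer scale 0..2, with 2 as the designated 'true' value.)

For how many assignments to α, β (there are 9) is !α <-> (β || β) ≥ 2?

α = 0, β = 0 ↦ 0  <
α = 0, β = 1 ↦ 1  <
α = 0, β = 2 ↦ 2  ≥
α = 1, β = 0 ↦ 2  ≥
α = 1, β = 1 ↦ 0  <
α = 1, β = 2 ↦ 0  <
α = 2, β = 0 ↦ 2  ≥
α = 2, β = 1 ↦ 0  <
α = 2, β = 2 ↦ 0  <
So 3 of the 9 assignments meet the threshold.

3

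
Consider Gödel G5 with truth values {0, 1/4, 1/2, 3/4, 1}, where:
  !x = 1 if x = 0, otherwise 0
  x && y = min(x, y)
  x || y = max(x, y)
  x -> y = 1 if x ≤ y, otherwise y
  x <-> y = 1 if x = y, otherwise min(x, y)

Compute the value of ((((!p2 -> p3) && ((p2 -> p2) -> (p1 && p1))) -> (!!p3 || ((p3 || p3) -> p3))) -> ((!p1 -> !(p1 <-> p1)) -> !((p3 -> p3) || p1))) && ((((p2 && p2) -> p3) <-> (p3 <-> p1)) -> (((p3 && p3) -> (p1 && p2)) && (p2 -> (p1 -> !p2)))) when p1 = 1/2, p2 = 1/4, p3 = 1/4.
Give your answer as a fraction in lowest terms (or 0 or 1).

0

!p2 = !1/4 = 0
!p2 -> p3 = 0 -> 1/4 = 1
p2 -> p2 = 1/4 -> 1/4 = 1
p1 && p1 = 1/2 && 1/2 = 1/2
(p2 -> p2) -> (p1 && p1) = 1 -> 1/2 = 1/2
(!p2 -> p3) && ((p2 -> p2) -> (p1 && p1)) = 1 && 1/2 = 1/2
!p3 = !1/4 = 0
!!p3 = !0 = 1
p3 || p3 = 1/4 || 1/4 = 1/4
(p3 || p3) -> p3 = 1/4 -> 1/4 = 1
!!p3 || ((p3 || p3) -> p3) = 1 || 1 = 1
((!p2 -> p3) && ((p2 -> p2) -> (p1 && p1))) -> (!!p3 || ((p3 || p3) -> p3)) = 1/2 -> 1 = 1
!p1 = !1/2 = 0
p1 <-> p1 = 1/2 <-> 1/2 = 1
!(p1 <-> p1) = !1 = 0
!p1 -> !(p1 <-> p1) = 0 -> 0 = 1
p3 -> p3 = 1/4 -> 1/4 = 1
(p3 -> p3) || p1 = 1 || 1/2 = 1
!((p3 -> p3) || p1) = !1 = 0
(!p1 -> !(p1 <-> p1)) -> !((p3 -> p3) || p1) = 1 -> 0 = 0
(((!p2 -> p3) && ((p2 -> p2) -> (p1 && p1))) -> (!!p3 || ((p3 || p3) -> p3))) -> ((!p1 -> !(p1 <-> p1)) -> !((p3 -> p3) || p1)) = 1 -> 0 = 0
p2 && p2 = 1/4 && 1/4 = 1/4
(p2 && p2) -> p3 = 1/4 -> 1/4 = 1
p3 <-> p1 = 1/4 <-> 1/2 = 1/4
((p2 && p2) -> p3) <-> (p3 <-> p1) = 1 <-> 1/4 = 1/4
p3 && p3 = 1/4 && 1/4 = 1/4
p1 && p2 = 1/2 && 1/4 = 1/4
(p3 && p3) -> (p1 && p2) = 1/4 -> 1/4 = 1
!p2 = !1/4 = 0
p1 -> !p2 = 1/2 -> 0 = 0
p2 -> (p1 -> !p2) = 1/4 -> 0 = 0
((p3 && p3) -> (p1 && p2)) && (p2 -> (p1 -> !p2)) = 1 && 0 = 0
(((p2 && p2) -> p3) <-> (p3 <-> p1)) -> (((p3 && p3) -> (p1 && p2)) && (p2 -> (p1 -> !p2))) = 1/4 -> 0 = 0
((((!p2 -> p3) && ((p2 -> p2) -> (p1 && p1))) -> (!!p3 || ((p3 || p3) -> p3))) -> ((!p1 -> !(p1 <-> p1)) -> !((p3 -> p3) || p1))) && ((((p2 && p2) -> p3) <-> (p3 <-> p1)) -> (((p3 && p3) -> (p1 && p2)) && (p2 -> (p1 -> !p2)))) = 0 && 0 = 0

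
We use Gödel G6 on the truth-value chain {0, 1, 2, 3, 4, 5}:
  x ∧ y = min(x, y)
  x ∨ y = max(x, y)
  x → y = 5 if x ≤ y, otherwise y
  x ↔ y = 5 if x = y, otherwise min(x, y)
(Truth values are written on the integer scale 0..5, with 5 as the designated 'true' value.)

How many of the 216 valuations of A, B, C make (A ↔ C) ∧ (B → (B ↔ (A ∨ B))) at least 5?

value 5: 36 assignments (counts)
value 4: 12 assignments
value 3: 24 assignments
value 2: 36 assignments
value 1: 48 assignments
value 0: 60 assignments
So 36 of the 216 assignments meet the threshold.

36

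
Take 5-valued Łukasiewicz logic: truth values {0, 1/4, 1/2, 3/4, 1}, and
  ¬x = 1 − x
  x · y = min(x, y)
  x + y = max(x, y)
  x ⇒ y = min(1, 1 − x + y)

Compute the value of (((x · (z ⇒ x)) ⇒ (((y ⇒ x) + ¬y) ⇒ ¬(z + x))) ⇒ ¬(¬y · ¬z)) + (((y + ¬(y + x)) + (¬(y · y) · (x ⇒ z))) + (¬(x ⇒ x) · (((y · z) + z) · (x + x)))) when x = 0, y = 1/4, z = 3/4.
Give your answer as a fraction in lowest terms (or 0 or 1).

3/4

z ⇒ x = 3/4 ⇒ 0 = 1/4
x · (z ⇒ x) = 0 · 1/4 = 0
y ⇒ x = 1/4 ⇒ 0 = 3/4
¬y = ¬1/4 = 3/4
(y ⇒ x) + ¬y = 3/4 + 3/4 = 3/4
z + x = 3/4 + 0 = 3/4
¬(z + x) = ¬3/4 = 1/4
((y ⇒ x) + ¬y) ⇒ ¬(z + x) = 3/4 ⇒ 1/4 = 1/2
(x · (z ⇒ x)) ⇒ (((y ⇒ x) + ¬y) ⇒ ¬(z + x)) = 0 ⇒ 1/2 = 1
¬y = ¬1/4 = 3/4
¬z = ¬3/4 = 1/4
¬y · ¬z = 3/4 · 1/4 = 1/4
¬(¬y · ¬z) = ¬1/4 = 3/4
((x · (z ⇒ x)) ⇒ (((y ⇒ x) + ¬y) ⇒ ¬(z + x))) ⇒ ¬(¬y · ¬z) = 1 ⇒ 3/4 = 3/4
y + x = 1/4 + 0 = 1/4
¬(y + x) = ¬1/4 = 3/4
y + ¬(y + x) = 1/4 + 3/4 = 3/4
y · y = 1/4 · 1/4 = 1/4
¬(y · y) = ¬1/4 = 3/4
x ⇒ z = 0 ⇒ 3/4 = 1
¬(y · y) · (x ⇒ z) = 3/4 · 1 = 3/4
(y + ¬(y + x)) + (¬(y · y) · (x ⇒ z)) = 3/4 + 3/4 = 3/4
x ⇒ x = 0 ⇒ 0 = 1
¬(x ⇒ x) = ¬1 = 0
y · z = 1/4 · 3/4 = 1/4
(y · z) + z = 1/4 + 3/4 = 3/4
x + x = 0 + 0 = 0
((y · z) + z) · (x + x) = 3/4 · 0 = 0
¬(x ⇒ x) · (((y · z) + z) · (x + x)) = 0 · 0 = 0
((y + ¬(y + x)) + (¬(y · y) · (x ⇒ z))) + (¬(x ⇒ x) · (((y · z) + z) · (x + x))) = 3/4 + 0 = 3/4
(((x · (z ⇒ x)) ⇒ (((y ⇒ x) + ¬y) ⇒ ¬(z + x))) ⇒ ¬(¬y · ¬z)) + (((y + ¬(y + x)) + (¬(y · y) · (x ⇒ z))) + (¬(x ⇒ x) · (((y · z) + z) · (x + x)))) = 3/4 + 3/4 = 3/4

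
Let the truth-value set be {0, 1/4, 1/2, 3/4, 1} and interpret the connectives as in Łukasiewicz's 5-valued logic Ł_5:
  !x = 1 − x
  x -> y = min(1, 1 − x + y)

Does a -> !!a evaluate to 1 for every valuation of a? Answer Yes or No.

a = 0 ↦ 1
a = 1/4 ↦ 1
a = 1/2 ↦ 1
a = 3/4 ↦ 1
a = 1 ↦ 1
Every assignment gives a value ≥ 1.

Yes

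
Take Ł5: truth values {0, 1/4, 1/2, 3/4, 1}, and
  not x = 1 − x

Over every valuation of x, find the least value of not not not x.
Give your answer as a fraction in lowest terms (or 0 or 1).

Take x = 1:
not x = not 1 = 0
not not x = not 0 = 1
not not not x = not 1 = 0
No assignment yields a value below 0, so this is the minimum.

0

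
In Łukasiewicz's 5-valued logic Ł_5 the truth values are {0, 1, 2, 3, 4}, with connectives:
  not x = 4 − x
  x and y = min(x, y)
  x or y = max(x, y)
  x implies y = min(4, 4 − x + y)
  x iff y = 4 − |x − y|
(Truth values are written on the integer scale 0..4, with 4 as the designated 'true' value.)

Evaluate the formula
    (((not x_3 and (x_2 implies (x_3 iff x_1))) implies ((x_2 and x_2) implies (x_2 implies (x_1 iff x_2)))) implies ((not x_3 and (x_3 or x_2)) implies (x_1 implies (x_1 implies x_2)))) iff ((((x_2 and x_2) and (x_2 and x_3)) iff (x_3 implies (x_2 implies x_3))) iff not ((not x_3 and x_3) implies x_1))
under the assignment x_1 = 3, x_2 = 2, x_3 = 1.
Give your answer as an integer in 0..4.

3

not x_3 = not 1 = 3
x_3 iff x_1 = 1 iff 3 = 2
x_2 implies (x_3 iff x_1) = 2 implies 2 = 4
not x_3 and (x_2 implies (x_3 iff x_1)) = 3 and 4 = 3
x_2 and x_2 = 2 and 2 = 2
x_1 iff x_2 = 3 iff 2 = 3
x_2 implies (x_1 iff x_2) = 2 implies 3 = 4
(x_2 and x_2) implies (x_2 implies (x_1 iff x_2)) = 2 implies 4 = 4
(not x_3 and (x_2 implies (x_3 iff x_1))) implies ((x_2 and x_2) implies (x_2 implies (x_1 iff x_2))) = 3 implies 4 = 4
not x_3 = not 1 = 3
x_3 or x_2 = 1 or 2 = 2
not x_3 and (x_3 or x_2) = 3 and 2 = 2
x_1 implies x_2 = 3 implies 2 = 3
x_1 implies (x_1 implies x_2) = 3 implies 3 = 4
(not x_3 and (x_3 or x_2)) implies (x_1 implies (x_1 implies x_2)) = 2 implies 4 = 4
((not x_3 and (x_2 implies (x_3 iff x_1))) implies ((x_2 and x_2) implies (x_2 implies (x_1 iff x_2)))) implies ((not x_3 and (x_3 or x_2)) implies (x_1 implies (x_1 implies x_2))) = 4 implies 4 = 4
x_2 and x_2 = 2 and 2 = 2
x_2 and x_3 = 2 and 1 = 1
(x_2 and x_2) and (x_2 and x_3) = 2 and 1 = 1
x_2 implies x_3 = 2 implies 1 = 3
x_3 implies (x_2 implies x_3) = 1 implies 3 = 4
((x_2 and x_2) and (x_2 and x_3)) iff (x_3 implies (x_2 implies x_3)) = 1 iff 4 = 1
not x_3 = not 1 = 3
not x_3 and x_3 = 3 and 1 = 1
(not x_3 and x_3) implies x_1 = 1 implies 3 = 4
not ((not x_3 and x_3) implies x_1) = not 4 = 0
(((x_2 and x_2) and (x_2 and x_3)) iff (x_3 implies (x_2 implies x_3))) iff not ((not x_3 and x_3) implies x_1) = 1 iff 0 = 3
(((not x_3 and (x_2 implies (x_3 iff x_1))) implies ((x_2 and x_2) implies (x_2 implies (x_1 iff x_2)))) implies ((not x_3 and (x_3 or x_2)) implies (x_1 implies (x_1 implies x_2)))) iff ((((x_2 and x_2) and (x_2 and x_3)) iff (x_3 implies (x_2 implies x_3))) iff not ((not x_3 and x_3) implies x_1)) = 4 iff 3 = 3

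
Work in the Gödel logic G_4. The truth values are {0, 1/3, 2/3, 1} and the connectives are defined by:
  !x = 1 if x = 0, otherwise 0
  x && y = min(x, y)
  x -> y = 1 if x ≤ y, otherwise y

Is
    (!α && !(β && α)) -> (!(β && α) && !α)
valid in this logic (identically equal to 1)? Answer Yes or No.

Yes

α = 0, β = 0 ↦ 1
α = 0, β = 1/3 ↦ 1
α = 0, β = 2/3 ↦ 1
α = 0, β = 1 ↦ 1
α = 1/3, β = 0 ↦ 1
α = 1/3, β = 1/3 ↦ 1
α = 1/3, β = 2/3 ↦ 1
α = 1/3, β = 1 ↦ 1
α = 2/3, β = 0 ↦ 1
α = 2/3, β = 1/3 ↦ 1
α = 2/3, β = 2/3 ↦ 1
α = 2/3, β = 1 ↦ 1
α = 1, β = 0 ↦ 1
α = 1, β = 1/3 ↦ 1
α = 1, β = 2/3 ↦ 1
α = 1, β = 1 ↦ 1
Every assignment gives a value ≥ 1.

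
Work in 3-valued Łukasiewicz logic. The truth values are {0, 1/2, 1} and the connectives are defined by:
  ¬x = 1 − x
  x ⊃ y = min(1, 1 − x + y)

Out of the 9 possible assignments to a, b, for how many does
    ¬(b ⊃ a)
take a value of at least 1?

1

a = 0, b = 0 ↦ 0  <
a = 0, b = 1/2 ↦ 1/2  <
a = 0, b = 1 ↦ 1  ≥
a = 1/2, b = 0 ↦ 0  <
a = 1/2, b = 1/2 ↦ 0  <
a = 1/2, b = 1 ↦ 1/2  <
a = 1, b = 0 ↦ 0  <
a = 1, b = 1/2 ↦ 0  <
a = 1, b = 1 ↦ 0  <
So 1 of the 9 assignments meets the threshold.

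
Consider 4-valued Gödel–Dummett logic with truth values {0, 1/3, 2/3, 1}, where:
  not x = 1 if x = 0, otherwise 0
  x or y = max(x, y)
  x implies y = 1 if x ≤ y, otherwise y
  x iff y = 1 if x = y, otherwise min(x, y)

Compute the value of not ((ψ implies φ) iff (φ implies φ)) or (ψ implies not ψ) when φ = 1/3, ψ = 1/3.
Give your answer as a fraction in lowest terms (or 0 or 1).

0

ψ implies φ = 1/3 implies 1/3 = 1
φ implies φ = 1/3 implies 1/3 = 1
(ψ implies φ) iff (φ implies φ) = 1 iff 1 = 1
not ((ψ implies φ) iff (φ implies φ)) = not 1 = 0
not ψ = not 1/3 = 0
ψ implies not ψ = 1/3 implies 0 = 0
not ((ψ implies φ) iff (φ implies φ)) or (ψ implies not ψ) = 0 or 0 = 0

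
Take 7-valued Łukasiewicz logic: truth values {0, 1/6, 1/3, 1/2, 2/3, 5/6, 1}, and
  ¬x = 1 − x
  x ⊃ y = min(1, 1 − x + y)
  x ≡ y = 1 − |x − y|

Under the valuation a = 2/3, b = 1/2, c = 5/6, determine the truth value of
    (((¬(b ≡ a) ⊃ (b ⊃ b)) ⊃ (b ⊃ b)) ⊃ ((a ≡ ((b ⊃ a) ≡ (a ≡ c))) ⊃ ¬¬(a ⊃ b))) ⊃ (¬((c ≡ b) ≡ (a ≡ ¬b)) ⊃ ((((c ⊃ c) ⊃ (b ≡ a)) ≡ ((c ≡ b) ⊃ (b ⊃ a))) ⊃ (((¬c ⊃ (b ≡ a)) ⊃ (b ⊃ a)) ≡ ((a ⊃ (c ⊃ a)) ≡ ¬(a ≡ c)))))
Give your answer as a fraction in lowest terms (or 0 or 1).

1

b ≡ a = 1/2 ≡ 2/3 = 5/6
¬(b ≡ a) = ¬5/6 = 1/6
b ⊃ b = 1/2 ⊃ 1/2 = 1
¬(b ≡ a) ⊃ (b ⊃ b) = 1/6 ⊃ 1 = 1
b ⊃ b = 1/2 ⊃ 1/2 = 1
(¬(b ≡ a) ⊃ (b ⊃ b)) ⊃ (b ⊃ b) = 1 ⊃ 1 = 1
b ⊃ a = 1/2 ⊃ 2/3 = 1
a ≡ c = 2/3 ≡ 5/6 = 5/6
(b ⊃ a) ≡ (a ≡ c) = 1 ≡ 5/6 = 5/6
a ≡ ((b ⊃ a) ≡ (a ≡ c)) = 2/3 ≡ 5/6 = 5/6
a ⊃ b = 2/3 ⊃ 1/2 = 5/6
¬(a ⊃ b) = ¬5/6 = 1/6
¬¬(a ⊃ b) = ¬1/6 = 5/6
(a ≡ ((b ⊃ a) ≡ (a ≡ c))) ⊃ ¬¬(a ⊃ b) = 5/6 ⊃ 5/6 = 1
((¬(b ≡ a) ⊃ (b ⊃ b)) ⊃ (b ⊃ b)) ⊃ ((a ≡ ((b ⊃ a) ≡ (a ≡ c))) ⊃ ¬¬(a ⊃ b)) = 1 ⊃ 1 = 1
c ≡ b = 5/6 ≡ 1/2 = 2/3
¬b = ¬1/2 = 1/2
a ≡ ¬b = 2/3 ≡ 1/2 = 5/6
(c ≡ b) ≡ (a ≡ ¬b) = 2/3 ≡ 5/6 = 5/6
¬((c ≡ b) ≡ (a ≡ ¬b)) = ¬5/6 = 1/6
c ⊃ c = 5/6 ⊃ 5/6 = 1
b ≡ a = 1/2 ≡ 2/3 = 5/6
(c ⊃ c) ⊃ (b ≡ a) = 1 ⊃ 5/6 = 5/6
c ≡ b = 5/6 ≡ 1/2 = 2/3
b ⊃ a = 1/2 ⊃ 2/3 = 1
(c ≡ b) ⊃ (b ⊃ a) = 2/3 ⊃ 1 = 1
((c ⊃ c) ⊃ (b ≡ a)) ≡ ((c ≡ b) ⊃ (b ⊃ a)) = 5/6 ≡ 1 = 5/6
¬c = ¬5/6 = 1/6
b ≡ a = 1/2 ≡ 2/3 = 5/6
¬c ⊃ (b ≡ a) = 1/6 ⊃ 5/6 = 1
b ⊃ a = 1/2 ⊃ 2/3 = 1
(¬c ⊃ (b ≡ a)) ⊃ (b ⊃ a) = 1 ⊃ 1 = 1
c ⊃ a = 5/6 ⊃ 2/3 = 5/6
a ⊃ (c ⊃ a) = 2/3 ⊃ 5/6 = 1
a ≡ c = 2/3 ≡ 5/6 = 5/6
¬(a ≡ c) = ¬5/6 = 1/6
(a ⊃ (c ⊃ a)) ≡ ¬(a ≡ c) = 1 ≡ 1/6 = 1/6
((¬c ⊃ (b ≡ a)) ⊃ (b ⊃ a)) ≡ ((a ⊃ (c ⊃ a)) ≡ ¬(a ≡ c)) = 1 ≡ 1/6 = 1/6
(((c ⊃ c) ⊃ (b ≡ a)) ≡ ((c ≡ b) ⊃ (b ⊃ a))) ⊃ (((¬c ⊃ (b ≡ a)) ⊃ (b ⊃ a)) ≡ ((a ⊃ (c ⊃ a)) ≡ ¬(a ≡ c))) = 5/6 ⊃ 1/6 = 1/3
¬((c ≡ b) ≡ (a ≡ ¬b)) ⊃ ((((c ⊃ c) ⊃ (b ≡ a)) ≡ ((c ≡ b) ⊃ (b ⊃ a))) ⊃ (((¬c ⊃ (b ≡ a)) ⊃ (b ⊃ a)) ≡ ((a ⊃ (c ⊃ a)) ≡ ¬(a ≡ c)))) = 1/6 ⊃ 1/3 = 1
(((¬(b ≡ a) ⊃ (b ⊃ b)) ⊃ (b ⊃ b)) ⊃ ((a ≡ ((b ⊃ a) ≡ (a ≡ c))) ⊃ ¬¬(a ⊃ b))) ⊃ (¬((c ≡ b) ≡ (a ≡ ¬b)) ⊃ ((((c ⊃ c) ⊃ (b ≡ a)) ≡ ((c ≡ b) ⊃ (b ⊃ a))) ⊃ (((¬c ⊃ (b ≡ a)) ⊃ (b ⊃ a)) ≡ ((a ⊃ (c ⊃ a)) ≡ ¬(a ≡ c))))) = 1 ⊃ 1 = 1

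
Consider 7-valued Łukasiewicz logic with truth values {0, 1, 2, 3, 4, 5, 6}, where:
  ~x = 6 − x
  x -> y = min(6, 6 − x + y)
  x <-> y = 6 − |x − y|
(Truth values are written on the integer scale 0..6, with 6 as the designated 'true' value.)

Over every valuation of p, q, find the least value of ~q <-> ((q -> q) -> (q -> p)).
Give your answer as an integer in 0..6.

0

Take p = 6, q = 6:
~q = ~6 = 0
q -> q = 6 -> 6 = 6
q -> p = 6 -> 6 = 6
(q -> q) -> (q -> p) = 6 -> 6 = 6
~q <-> ((q -> q) -> (q -> p)) = 0 <-> 6 = 0
No assignment yields a value below 0, so this is the minimum.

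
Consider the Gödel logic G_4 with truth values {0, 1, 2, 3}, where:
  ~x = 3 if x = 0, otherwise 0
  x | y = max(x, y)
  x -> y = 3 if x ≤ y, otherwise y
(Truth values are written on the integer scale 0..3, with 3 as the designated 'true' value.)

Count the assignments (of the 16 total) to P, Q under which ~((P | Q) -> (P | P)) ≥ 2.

P = 0, Q = 0 ↦ 0  <
P = 0, Q = 1 ↦ 3  ≥
P = 0, Q = 2 ↦ 3  ≥
P = 0, Q = 3 ↦ 3  ≥
P = 1, Q = 0 ↦ 0  <
P = 1, Q = 1 ↦ 0  <
P = 1, Q = 2 ↦ 0  <
P = 1, Q = 3 ↦ 0  <
P = 2, Q = 0 ↦ 0  <
P = 2, Q = 1 ↦ 0  <
P = 2, Q = 2 ↦ 0  <
P = 2, Q = 3 ↦ 0  <
P = 3, Q = 0 ↦ 0  <
P = 3, Q = 1 ↦ 0  <
P = 3, Q = 2 ↦ 0  <
P = 3, Q = 3 ↦ 0  <
So 3 of the 16 assignments meet the threshold.

3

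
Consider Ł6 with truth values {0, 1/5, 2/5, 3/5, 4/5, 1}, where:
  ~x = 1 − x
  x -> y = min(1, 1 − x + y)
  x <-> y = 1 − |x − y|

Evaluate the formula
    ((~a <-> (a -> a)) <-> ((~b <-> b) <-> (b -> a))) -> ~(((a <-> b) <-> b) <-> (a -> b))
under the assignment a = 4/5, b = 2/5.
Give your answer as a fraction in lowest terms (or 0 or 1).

~a = ~4/5 = 1/5
a -> a = 4/5 -> 4/5 = 1
~a <-> (a -> a) = 1/5 <-> 1 = 1/5
~b = ~2/5 = 3/5
~b <-> b = 3/5 <-> 2/5 = 4/5
b -> a = 2/5 -> 4/5 = 1
(~b <-> b) <-> (b -> a) = 4/5 <-> 1 = 4/5
(~a <-> (a -> a)) <-> ((~b <-> b) <-> (b -> a)) = 1/5 <-> 4/5 = 2/5
a <-> b = 4/5 <-> 2/5 = 3/5
(a <-> b) <-> b = 3/5 <-> 2/5 = 4/5
a -> b = 4/5 -> 2/5 = 3/5
((a <-> b) <-> b) <-> (a -> b) = 4/5 <-> 3/5 = 4/5
~(((a <-> b) <-> b) <-> (a -> b)) = ~4/5 = 1/5
((~a <-> (a -> a)) <-> ((~b <-> b) <-> (b -> a))) -> ~(((a <-> b) <-> b) <-> (a -> b)) = 2/5 -> 1/5 = 4/5

4/5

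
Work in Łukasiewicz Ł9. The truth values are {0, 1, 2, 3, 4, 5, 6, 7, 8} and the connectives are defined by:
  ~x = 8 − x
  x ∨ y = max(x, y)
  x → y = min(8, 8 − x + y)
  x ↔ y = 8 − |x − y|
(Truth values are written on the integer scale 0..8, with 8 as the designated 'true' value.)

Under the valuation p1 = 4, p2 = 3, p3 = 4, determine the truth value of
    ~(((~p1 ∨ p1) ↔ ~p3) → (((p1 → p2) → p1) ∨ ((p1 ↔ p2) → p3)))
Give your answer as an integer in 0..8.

3

~p1 = ~4 = 4
~p1 ∨ p1 = 4 ∨ 4 = 4
~p3 = ~4 = 4
(~p1 ∨ p1) ↔ ~p3 = 4 ↔ 4 = 8
p1 → p2 = 4 → 3 = 7
(p1 → p2) → p1 = 7 → 4 = 5
p1 ↔ p2 = 4 ↔ 3 = 7
(p1 ↔ p2) → p3 = 7 → 4 = 5
((p1 → p2) → p1) ∨ ((p1 ↔ p2) → p3) = 5 ∨ 5 = 5
((~p1 ∨ p1) ↔ ~p3) → (((p1 → p2) → p1) ∨ ((p1 ↔ p2) → p3)) = 8 → 5 = 5
~(((~p1 ∨ p1) ↔ ~p3) → (((p1 → p2) → p1) ∨ ((p1 ↔ p2) → p3))) = ~5 = 3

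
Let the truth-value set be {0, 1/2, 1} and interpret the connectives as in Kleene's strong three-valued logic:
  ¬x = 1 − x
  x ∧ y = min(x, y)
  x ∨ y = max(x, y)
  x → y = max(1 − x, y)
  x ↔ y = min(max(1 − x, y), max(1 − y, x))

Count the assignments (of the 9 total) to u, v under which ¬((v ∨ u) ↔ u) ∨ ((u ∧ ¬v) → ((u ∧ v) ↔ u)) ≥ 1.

u = 0, v = 0 ↦ 1  ≥
u = 0, v = 1/2 ↦ 1  ≥
u = 0, v = 1 ↦ 1  ≥
u = 1/2, v = 0 ↦ 1/2  <
u = 1/2, v = 1/2 ↦ 1/2  <
u = 1/2, v = 1 ↦ 1  ≥
u = 1, v = 0 ↦ 0  <
u = 1, v = 1/2 ↦ 1/2  <
u = 1, v = 1 ↦ 1  ≥
So 5 of the 9 assignments meet the threshold.

5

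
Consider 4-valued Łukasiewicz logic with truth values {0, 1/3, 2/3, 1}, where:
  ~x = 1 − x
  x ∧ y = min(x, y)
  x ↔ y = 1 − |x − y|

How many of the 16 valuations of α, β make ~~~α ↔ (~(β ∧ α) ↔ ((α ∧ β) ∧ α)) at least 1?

5

α = 0, β = 0 ↦ 0  <
α = 0, β = 1/3 ↦ 0  <
α = 0, β = 2/3 ↦ 0  <
α = 0, β = 1 ↦ 0  <
α = 1/3, β = 0 ↦ 1/3  <
α = 1/3, β = 1/3 ↦ 1  ≥
α = 1/3, β = 2/3 ↦ 1  ≥
α = 1/3, β = 1 ↦ 1  ≥
α = 2/3, β = 0 ↦ 2/3  <
α = 2/3, β = 1/3 ↦ 2/3  <
α = 2/3, β = 2/3 ↦ 2/3  <
α = 2/3, β = 1 ↦ 2/3  <
α = 1, β = 0 ↦ 1  ≥
α = 1, β = 1/3 ↦ 1/3  <
α = 1, β = 2/3 ↦ 1/3  <
α = 1, β = 1 ↦ 1  ≥
So 5 of the 16 assignments meet the threshold.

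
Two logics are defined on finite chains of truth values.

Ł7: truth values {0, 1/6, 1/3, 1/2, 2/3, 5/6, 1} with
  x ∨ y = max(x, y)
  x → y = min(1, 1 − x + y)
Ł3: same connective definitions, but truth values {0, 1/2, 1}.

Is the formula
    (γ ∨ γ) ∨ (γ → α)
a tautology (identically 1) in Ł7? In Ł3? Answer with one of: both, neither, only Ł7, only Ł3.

In Ł7: at α = 0, γ = 1/6 the value is 5/6 — not a tautology.
In Ł3: at α = 0, γ = 1/2 the value is 1/2 — not a tautology.

neither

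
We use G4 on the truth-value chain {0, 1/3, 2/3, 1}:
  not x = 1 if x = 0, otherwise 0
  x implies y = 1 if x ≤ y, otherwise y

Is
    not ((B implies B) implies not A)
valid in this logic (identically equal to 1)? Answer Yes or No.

Counterexample: take A = 0, B = 0.
B implies B = 0 implies 0 = 1
not A = not 0 = 1
(B implies B) implies not A = 1 implies 1 = 1
not ((B implies B) implies not A) = not 1 = 0
This gives 0 ≠ 1.

No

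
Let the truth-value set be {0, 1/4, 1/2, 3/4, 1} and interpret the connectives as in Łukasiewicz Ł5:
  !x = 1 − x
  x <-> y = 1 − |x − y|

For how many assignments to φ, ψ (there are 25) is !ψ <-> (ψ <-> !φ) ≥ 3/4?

14

value 1: 7 assignments (counts)
value 3/4: 7 assignments (counts)
value 1/2: 6 assignments
value 1/4: 3 assignments
value 0: 2 assignments
So 14 of the 25 assignments meet the threshold.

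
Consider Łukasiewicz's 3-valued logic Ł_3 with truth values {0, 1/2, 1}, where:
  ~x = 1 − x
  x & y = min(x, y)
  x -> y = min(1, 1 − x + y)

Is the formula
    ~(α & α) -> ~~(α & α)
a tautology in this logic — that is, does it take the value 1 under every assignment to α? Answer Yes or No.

Counterexample: take α = 0.
α & α = 0 & 0 = 0
~(α & α) = ~0 = 1
α & α = 0 & 0 = 0
~(α & α) = ~0 = 1
~~(α & α) = ~1 = 0
~(α & α) -> ~~(α & α) = 1 -> 0 = 0
This gives 0 ≠ 1.

No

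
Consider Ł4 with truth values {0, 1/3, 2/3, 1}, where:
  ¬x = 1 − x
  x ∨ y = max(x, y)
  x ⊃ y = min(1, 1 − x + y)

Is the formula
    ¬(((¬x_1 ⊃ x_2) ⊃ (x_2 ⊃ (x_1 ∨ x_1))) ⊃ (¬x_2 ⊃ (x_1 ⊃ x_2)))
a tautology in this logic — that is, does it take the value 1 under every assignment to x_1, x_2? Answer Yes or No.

Counterexample: take x_1 = 0, x_2 = 0.
¬x_1 = ¬0 = 1
¬x_1 ⊃ x_2 = 1 ⊃ 0 = 0
x_1 ∨ x_1 = 0 ∨ 0 = 0
x_2 ⊃ (x_1 ∨ x_1) = 0 ⊃ 0 = 1
(¬x_1 ⊃ x_2) ⊃ (x_2 ⊃ (x_1 ∨ x_1)) = 0 ⊃ 1 = 1
¬x_2 = ¬0 = 1
x_1 ⊃ x_2 = 0 ⊃ 0 = 1
¬x_2 ⊃ (x_1 ⊃ x_2) = 1 ⊃ 1 = 1
((¬x_1 ⊃ x_2) ⊃ (x_2 ⊃ (x_1 ∨ x_1))) ⊃ (¬x_2 ⊃ (x_1 ⊃ x_2)) = 1 ⊃ 1 = 1
¬(((¬x_1 ⊃ x_2) ⊃ (x_2 ⊃ (x_1 ∨ x_1))) ⊃ (¬x_2 ⊃ (x_1 ⊃ x_2))) = ¬1 = 0
This gives 0 ≠ 1.

No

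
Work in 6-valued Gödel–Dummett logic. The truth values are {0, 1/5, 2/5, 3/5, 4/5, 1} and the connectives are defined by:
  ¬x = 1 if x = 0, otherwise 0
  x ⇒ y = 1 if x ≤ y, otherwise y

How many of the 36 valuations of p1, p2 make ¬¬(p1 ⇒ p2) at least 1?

31

value 1: 31 assignments (counts)
value 0: 5 assignments
So 31 of the 36 assignments meet the threshold.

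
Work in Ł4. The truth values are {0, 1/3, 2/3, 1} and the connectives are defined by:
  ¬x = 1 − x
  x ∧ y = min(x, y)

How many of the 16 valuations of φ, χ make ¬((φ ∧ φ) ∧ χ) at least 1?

φ = 0, χ = 0 ↦ 1  ≥
φ = 0, χ = 1/3 ↦ 1  ≥
φ = 0, χ = 2/3 ↦ 1  ≥
φ = 0, χ = 1 ↦ 1  ≥
φ = 1/3, χ = 0 ↦ 1  ≥
φ = 1/3, χ = 1/3 ↦ 2/3  <
φ = 1/3, χ = 2/3 ↦ 2/3  <
φ = 1/3, χ = 1 ↦ 2/3  <
φ = 2/3, χ = 0 ↦ 1  ≥
φ = 2/3, χ = 1/3 ↦ 2/3  <
φ = 2/3, χ = 2/3 ↦ 1/3  <
φ = 2/3, χ = 1 ↦ 1/3  <
φ = 1, χ = 0 ↦ 1  ≥
φ = 1, χ = 1/3 ↦ 2/3  <
φ = 1, χ = 2/3 ↦ 1/3  <
φ = 1, χ = 1 ↦ 0  <
So 7 of the 16 assignments meet the threshold.

7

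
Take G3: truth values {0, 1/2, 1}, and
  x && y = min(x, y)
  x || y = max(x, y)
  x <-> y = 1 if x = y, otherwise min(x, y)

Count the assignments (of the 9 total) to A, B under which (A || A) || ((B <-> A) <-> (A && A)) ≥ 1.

6

A = 0, B = 0 ↦ 0  <
A = 0, B = 1/2 ↦ 1  ≥
A = 0, B = 1 ↦ 1  ≥
A = 1/2, B = 0 ↦ 1/2  <
A = 1/2, B = 1/2 ↦ 1/2  <
A = 1/2, B = 1 ↦ 1  ≥
A = 1, B = 0 ↦ 1  ≥
A = 1, B = 1/2 ↦ 1  ≥
A = 1, B = 1 ↦ 1  ≥
So 6 of the 9 assignments meet the threshold.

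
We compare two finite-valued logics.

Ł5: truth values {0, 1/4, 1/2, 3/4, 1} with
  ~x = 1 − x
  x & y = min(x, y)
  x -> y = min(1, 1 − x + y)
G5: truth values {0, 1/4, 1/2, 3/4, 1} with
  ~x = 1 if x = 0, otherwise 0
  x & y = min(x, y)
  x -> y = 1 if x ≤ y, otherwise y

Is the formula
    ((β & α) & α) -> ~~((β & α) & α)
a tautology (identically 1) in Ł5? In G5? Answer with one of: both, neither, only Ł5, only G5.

both

In Ł5: every assignment gives 1 — tautology.
In G5: every assignment gives 1 — tautology.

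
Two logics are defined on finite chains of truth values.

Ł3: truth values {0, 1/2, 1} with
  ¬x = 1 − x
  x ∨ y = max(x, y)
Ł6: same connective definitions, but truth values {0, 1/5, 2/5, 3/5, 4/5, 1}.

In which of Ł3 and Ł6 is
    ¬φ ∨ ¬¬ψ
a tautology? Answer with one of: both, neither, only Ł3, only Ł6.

In Ł3: at φ = 1/2, ψ = 0 the value is 1/2 — not a tautology.
In Ł6: at φ = 1/5, ψ = 0 the value is 4/5 — not a tautology.

neither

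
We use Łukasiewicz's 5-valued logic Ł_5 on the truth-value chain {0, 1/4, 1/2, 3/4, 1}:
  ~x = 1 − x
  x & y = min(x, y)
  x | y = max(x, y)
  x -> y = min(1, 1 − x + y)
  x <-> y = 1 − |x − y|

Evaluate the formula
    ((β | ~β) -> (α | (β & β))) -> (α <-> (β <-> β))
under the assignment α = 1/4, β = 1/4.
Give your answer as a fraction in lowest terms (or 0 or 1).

~β = ~1/4 = 3/4
β | ~β = 1/4 | 3/4 = 3/4
β & β = 1/4 & 1/4 = 1/4
α | (β & β) = 1/4 | 1/4 = 1/4
(β | ~β) -> (α | (β & β)) = 3/4 -> 1/4 = 1/2
β <-> β = 1/4 <-> 1/4 = 1
α <-> (β <-> β) = 1/4 <-> 1 = 1/4
((β | ~β) -> (α | (β & β))) -> (α <-> (β <-> β)) = 1/2 -> 1/4 = 3/4

3/4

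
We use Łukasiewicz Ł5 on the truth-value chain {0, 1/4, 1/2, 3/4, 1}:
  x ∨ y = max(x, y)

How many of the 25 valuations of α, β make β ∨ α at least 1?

value 1: 9 assignments (counts)
value 3/4: 7 assignments
value 1/2: 5 assignments
value 1/4: 3 assignments
value 0: 1 assignment
So 9 of the 25 assignments meet the threshold.

9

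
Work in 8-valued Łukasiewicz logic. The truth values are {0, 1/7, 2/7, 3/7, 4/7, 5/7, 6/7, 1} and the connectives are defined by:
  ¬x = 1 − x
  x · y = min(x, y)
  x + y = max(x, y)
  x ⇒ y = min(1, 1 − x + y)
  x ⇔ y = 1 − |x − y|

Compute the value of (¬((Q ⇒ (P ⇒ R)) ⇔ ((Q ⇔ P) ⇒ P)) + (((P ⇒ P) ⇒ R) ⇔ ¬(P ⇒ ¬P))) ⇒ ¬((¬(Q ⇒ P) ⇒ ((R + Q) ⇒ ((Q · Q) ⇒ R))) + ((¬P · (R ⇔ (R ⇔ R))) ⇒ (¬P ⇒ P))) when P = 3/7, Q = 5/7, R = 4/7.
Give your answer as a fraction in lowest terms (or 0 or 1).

P ⇒ R = 3/7 ⇒ 4/7 = 1
Q ⇒ (P ⇒ R) = 5/7 ⇒ 1 = 1
Q ⇔ P = 5/7 ⇔ 3/7 = 5/7
(Q ⇔ P) ⇒ P = 5/7 ⇒ 3/7 = 5/7
(Q ⇒ (P ⇒ R)) ⇔ ((Q ⇔ P) ⇒ P) = 1 ⇔ 5/7 = 5/7
¬((Q ⇒ (P ⇒ R)) ⇔ ((Q ⇔ P) ⇒ P)) = ¬5/7 = 2/7
P ⇒ P = 3/7 ⇒ 3/7 = 1
(P ⇒ P) ⇒ R = 1 ⇒ 4/7 = 4/7
¬P = ¬3/7 = 4/7
P ⇒ ¬P = 3/7 ⇒ 4/7 = 1
¬(P ⇒ ¬P) = ¬1 = 0
((P ⇒ P) ⇒ R) ⇔ ¬(P ⇒ ¬P) = 4/7 ⇔ 0 = 3/7
¬((Q ⇒ (P ⇒ R)) ⇔ ((Q ⇔ P) ⇒ P)) + (((P ⇒ P) ⇒ R) ⇔ ¬(P ⇒ ¬P)) = 2/7 + 3/7 = 3/7
Q ⇒ P = 5/7 ⇒ 3/7 = 5/7
¬(Q ⇒ P) = ¬5/7 = 2/7
R + Q = 4/7 + 5/7 = 5/7
Q · Q = 5/7 · 5/7 = 5/7
(Q · Q) ⇒ R = 5/7 ⇒ 4/7 = 6/7
(R + Q) ⇒ ((Q · Q) ⇒ R) = 5/7 ⇒ 6/7 = 1
¬(Q ⇒ P) ⇒ ((R + Q) ⇒ ((Q · Q) ⇒ R)) = 2/7 ⇒ 1 = 1
¬P = ¬3/7 = 4/7
R ⇔ R = 4/7 ⇔ 4/7 = 1
R ⇔ (R ⇔ R) = 4/7 ⇔ 1 = 4/7
¬P · (R ⇔ (R ⇔ R)) = 4/7 · 4/7 = 4/7
¬P = ¬3/7 = 4/7
¬P ⇒ P = 4/7 ⇒ 3/7 = 6/7
(¬P · (R ⇔ (R ⇔ R))) ⇒ (¬P ⇒ P) = 4/7 ⇒ 6/7 = 1
(¬(Q ⇒ P) ⇒ ((R + Q) ⇒ ((Q · Q) ⇒ R))) + ((¬P · (R ⇔ (R ⇔ R))) ⇒ (¬P ⇒ P)) = 1 + 1 = 1
¬((¬(Q ⇒ P) ⇒ ((R + Q) ⇒ ((Q · Q) ⇒ R))) + ((¬P · (R ⇔ (R ⇔ R))) ⇒ (¬P ⇒ P))) = ¬1 = 0
(¬((Q ⇒ (P ⇒ R)) ⇔ ((Q ⇔ P) ⇒ P)) + (((P ⇒ P) ⇒ R) ⇔ ¬(P ⇒ ¬P))) ⇒ ¬((¬(Q ⇒ P) ⇒ ((R + Q) ⇒ ((Q · Q) ⇒ R))) + ((¬P · (R ⇔ (R ⇔ R))) ⇒ (¬P ⇒ P))) = 3/7 ⇒ 0 = 4/7

4/7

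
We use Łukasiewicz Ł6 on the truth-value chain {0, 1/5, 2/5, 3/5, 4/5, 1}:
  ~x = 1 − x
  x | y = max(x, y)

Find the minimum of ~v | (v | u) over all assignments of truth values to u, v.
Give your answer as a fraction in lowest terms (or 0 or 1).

Take u = 0, v = 2/5:
~v = ~2/5 = 3/5
v | u = 2/5 | 0 = 2/5
~v | (v | u) = 3/5 | 2/5 = 3/5
No assignment yields a value below 3/5, so this is the minimum.

3/5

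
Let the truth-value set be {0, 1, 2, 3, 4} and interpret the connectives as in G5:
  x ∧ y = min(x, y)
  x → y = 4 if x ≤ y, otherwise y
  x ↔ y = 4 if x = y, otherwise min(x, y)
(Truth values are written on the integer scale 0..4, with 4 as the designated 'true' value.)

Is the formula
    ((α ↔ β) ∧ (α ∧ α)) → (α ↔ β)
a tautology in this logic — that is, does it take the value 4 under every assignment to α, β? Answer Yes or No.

Yes

At α = 3, β = 4, for instance:
α ↔ β = 3 ↔ 4 = 3
α ∧ α = 3 ∧ 3 = 3
(α ↔ β) ∧ (α ∧ α) = 3 ∧ 3 = 3
((α ↔ β) ∧ (α ∧ α)) → (α ↔ β) = 3 → 3 = 4
and checking the remaining 24 assignments likewise gives ≥ 4 in every case.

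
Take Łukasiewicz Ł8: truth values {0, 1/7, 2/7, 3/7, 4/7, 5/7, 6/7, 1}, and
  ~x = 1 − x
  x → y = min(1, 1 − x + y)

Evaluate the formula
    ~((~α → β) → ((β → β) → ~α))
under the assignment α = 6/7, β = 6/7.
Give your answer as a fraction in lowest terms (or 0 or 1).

6/7

~α = ~6/7 = 1/7
~α → β = 1/7 → 6/7 = 1
β → β = 6/7 → 6/7 = 1
~α = ~6/7 = 1/7
(β → β) → ~α = 1 → 1/7 = 1/7
(~α → β) → ((β → β) → ~α) = 1 → 1/7 = 1/7
~((~α → β) → ((β → β) → ~α)) = ~1/7 = 6/7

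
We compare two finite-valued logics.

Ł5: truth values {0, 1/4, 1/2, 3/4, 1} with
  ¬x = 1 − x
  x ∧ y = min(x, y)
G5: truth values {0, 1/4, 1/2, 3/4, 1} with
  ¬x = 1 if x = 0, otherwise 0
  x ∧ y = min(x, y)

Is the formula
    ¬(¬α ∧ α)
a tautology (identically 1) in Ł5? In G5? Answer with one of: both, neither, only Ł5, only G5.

In Ł5: at α = 1/4 the value is 3/4 — not a tautology.
In G5: every assignment gives 1 — tautology.

only G5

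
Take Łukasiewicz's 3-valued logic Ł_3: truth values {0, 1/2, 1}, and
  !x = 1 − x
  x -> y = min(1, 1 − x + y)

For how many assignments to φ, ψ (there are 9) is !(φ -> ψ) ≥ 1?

φ = 0, ψ = 0 ↦ 0  <
φ = 0, ψ = 1/2 ↦ 0  <
φ = 0, ψ = 1 ↦ 0  <
φ = 1/2, ψ = 0 ↦ 1/2  <
φ = 1/2, ψ = 1/2 ↦ 0  <
φ = 1/2, ψ = 1 ↦ 0  <
φ = 1, ψ = 0 ↦ 1  ≥
φ = 1, ψ = 1/2 ↦ 1/2  <
φ = 1, ψ = 1 ↦ 0  <
So 1 of the 9 assignments meets the threshold.

1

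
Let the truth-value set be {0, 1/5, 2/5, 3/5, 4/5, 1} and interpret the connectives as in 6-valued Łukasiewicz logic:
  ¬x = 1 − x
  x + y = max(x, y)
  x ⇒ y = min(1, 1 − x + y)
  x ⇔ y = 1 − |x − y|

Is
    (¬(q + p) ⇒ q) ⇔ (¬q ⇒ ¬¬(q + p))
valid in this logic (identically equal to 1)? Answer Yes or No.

At p = 2/5, q = 3/5, for instance:
q + p = 3/5 + 2/5 = 3/5
¬(q + p) = ¬3/5 = 2/5
¬(q + p) ⇒ q = 2/5 ⇒ 3/5 = 1
¬q = ¬3/5 = 2/5
¬¬(q + p) = ¬2/5 = 3/5
¬q ⇒ ¬¬(q + p) = 2/5 ⇒ 3/5 = 1
(¬(q + p) ⇒ q) ⇔ (¬q ⇒ ¬¬(q + p)) = 1 ⇔ 1 = 1
and checking the remaining 35 assignments likewise gives ≥ 1 in every case.

Yes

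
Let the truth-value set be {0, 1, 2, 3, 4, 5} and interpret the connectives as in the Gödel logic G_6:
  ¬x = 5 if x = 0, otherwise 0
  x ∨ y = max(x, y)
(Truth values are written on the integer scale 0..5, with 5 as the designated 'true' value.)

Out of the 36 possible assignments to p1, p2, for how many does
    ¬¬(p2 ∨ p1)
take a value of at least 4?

35

value 5: 35 assignments (counts)
value 0: 1 assignment
So 35 of the 36 assignments meet the threshold.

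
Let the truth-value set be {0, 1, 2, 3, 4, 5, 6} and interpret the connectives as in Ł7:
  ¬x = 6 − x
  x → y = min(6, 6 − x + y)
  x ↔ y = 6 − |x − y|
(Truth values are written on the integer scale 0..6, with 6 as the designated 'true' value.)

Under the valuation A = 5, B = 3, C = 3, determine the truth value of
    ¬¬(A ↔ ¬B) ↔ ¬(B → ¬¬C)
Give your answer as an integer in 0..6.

¬B = ¬3 = 3
A ↔ ¬B = 5 ↔ 3 = 4
¬(A ↔ ¬B) = ¬4 = 2
¬¬(A ↔ ¬B) = ¬2 = 4
¬C = ¬3 = 3
¬¬C = ¬3 = 3
B → ¬¬C = 3 → 3 = 6
¬(B → ¬¬C) = ¬6 = 0
¬¬(A ↔ ¬B) ↔ ¬(B → ¬¬C) = 4 ↔ 0 = 2

2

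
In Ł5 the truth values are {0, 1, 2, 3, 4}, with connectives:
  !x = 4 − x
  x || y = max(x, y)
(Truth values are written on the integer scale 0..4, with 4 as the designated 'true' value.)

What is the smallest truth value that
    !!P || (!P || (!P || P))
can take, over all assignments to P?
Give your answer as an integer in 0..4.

Take P = 2:
!P = !2 = 2
!!P = !2 = 2
!P = !2 = 2
!P = !2 = 2
!P || P = 2 || 2 = 2
!P || (!P || P) = 2 || 2 = 2
!!P || (!P || (!P || P)) = 2 || 2 = 2
No assignment yields a value below 2, so this is the minimum.

2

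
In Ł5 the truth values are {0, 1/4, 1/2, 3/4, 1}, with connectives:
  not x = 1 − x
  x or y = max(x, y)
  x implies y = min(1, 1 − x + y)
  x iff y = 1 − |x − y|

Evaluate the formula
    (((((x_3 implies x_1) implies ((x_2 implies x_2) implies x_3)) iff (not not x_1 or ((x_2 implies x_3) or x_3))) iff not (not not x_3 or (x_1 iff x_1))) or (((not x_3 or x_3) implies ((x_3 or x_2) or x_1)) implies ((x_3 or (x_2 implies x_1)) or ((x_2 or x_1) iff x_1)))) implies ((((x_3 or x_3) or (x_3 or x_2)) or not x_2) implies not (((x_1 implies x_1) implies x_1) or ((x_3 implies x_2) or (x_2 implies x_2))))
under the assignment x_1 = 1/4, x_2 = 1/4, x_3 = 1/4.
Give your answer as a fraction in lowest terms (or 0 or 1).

1/4

x_3 implies x_1 = 1/4 implies 1/4 = 1
x_2 implies x_2 = 1/4 implies 1/4 = 1
(x_2 implies x_2) implies x_3 = 1 implies 1/4 = 1/4
(x_3 implies x_1) implies ((x_2 implies x_2) implies x_3) = 1 implies 1/4 = 1/4
not x_1 = not 1/4 = 3/4
not not x_1 = not 3/4 = 1/4
x_2 implies x_3 = 1/4 implies 1/4 = 1
(x_2 implies x_3) or x_3 = 1 or 1/4 = 1
not not x_1 or ((x_2 implies x_3) or x_3) = 1/4 or 1 = 1
((x_3 implies x_1) implies ((x_2 implies x_2) implies x_3)) iff (not not x_1 or ((x_2 implies x_3) or x_3)) = 1/4 iff 1 = 1/4
not x_3 = not 1/4 = 3/4
not not x_3 = not 3/4 = 1/4
x_1 iff x_1 = 1/4 iff 1/4 = 1
not not x_3 or (x_1 iff x_1) = 1/4 or 1 = 1
not (not not x_3 or (x_1 iff x_1)) = not 1 = 0
(((x_3 implies x_1) implies ((x_2 implies x_2) implies x_3)) iff (not not x_1 or ((x_2 implies x_3) or x_3))) iff not (not not x_3 or (x_1 iff x_1)) = 1/4 iff 0 = 3/4
not x_3 = not 1/4 = 3/4
not x_3 or x_3 = 3/4 or 1/4 = 3/4
x_3 or x_2 = 1/4 or 1/4 = 1/4
(x_3 or x_2) or x_1 = 1/4 or 1/4 = 1/4
(not x_3 or x_3) implies ((x_3 or x_2) or x_1) = 3/4 implies 1/4 = 1/2
x_2 implies x_1 = 1/4 implies 1/4 = 1
x_3 or (x_2 implies x_1) = 1/4 or 1 = 1
x_2 or x_1 = 1/4 or 1/4 = 1/4
(x_2 or x_1) iff x_1 = 1/4 iff 1/4 = 1
(x_3 or (x_2 implies x_1)) or ((x_2 or x_1) iff x_1) = 1 or 1 = 1
((not x_3 or x_3) implies ((x_3 or x_2) or x_1)) implies ((x_3 or (x_2 implies x_1)) or ((x_2 or x_1) iff x_1)) = 1/2 implies 1 = 1
((((x_3 implies x_1) implies ((x_2 implies x_2) implies x_3)) iff (not not x_1 or ((x_2 implies x_3) or x_3))) iff not (not not x_3 or (x_1 iff x_1))) or (((not x_3 or x_3) implies ((x_3 or x_2) or x_1)) implies ((x_3 or (x_2 implies x_1)) or ((x_2 or x_1) iff x_1))) = 3/4 or 1 = 1
x_3 or x_3 = 1/4 or 1/4 = 1/4
x_3 or x_2 = 1/4 or 1/4 = 1/4
(x_3 or x_3) or (x_3 or x_2) = 1/4 or 1/4 = 1/4
not x_2 = not 1/4 = 3/4
((x_3 or x_3) or (x_3 or x_2)) or not x_2 = 1/4 or 3/4 = 3/4
x_1 implies x_1 = 1/4 implies 1/4 = 1
(x_1 implies x_1) implies x_1 = 1 implies 1/4 = 1/4
x_3 implies x_2 = 1/4 implies 1/4 = 1
x_2 implies x_2 = 1/4 implies 1/4 = 1
(x_3 implies x_2) or (x_2 implies x_2) = 1 or 1 = 1
((x_1 implies x_1) implies x_1) or ((x_3 implies x_2) or (x_2 implies x_2)) = 1/4 or 1 = 1
not (((x_1 implies x_1) implies x_1) or ((x_3 implies x_2) or (x_2 implies x_2))) = not 1 = 0
(((x_3 or x_3) or (x_3 or x_2)) or not x_2) implies not (((x_1 implies x_1) implies x_1) or ((x_3 implies x_2) or (x_2 implies x_2))) = 3/4 implies 0 = 1/4
(((((x_3 implies x_1) implies ((x_2 implies x_2) implies x_3)) iff (not not x_1 or ((x_2 implies x_3) or x_3))) iff not (not not x_3 or (x_1 iff x_1))) or (((not x_3 or x_3) implies ((x_3 or x_2) or x_1)) implies ((x_3 or (x_2 implies x_1)) or ((x_2 or x_1) iff x_1)))) implies ((((x_3 or x_3) or (x_3 or x_2)) or not x_2) implies not (((x_1 implies x_1) implies x_1) or ((x_3 implies x_2) or (x_2 implies x_2)))) = 1 implies 1/4 = 1/4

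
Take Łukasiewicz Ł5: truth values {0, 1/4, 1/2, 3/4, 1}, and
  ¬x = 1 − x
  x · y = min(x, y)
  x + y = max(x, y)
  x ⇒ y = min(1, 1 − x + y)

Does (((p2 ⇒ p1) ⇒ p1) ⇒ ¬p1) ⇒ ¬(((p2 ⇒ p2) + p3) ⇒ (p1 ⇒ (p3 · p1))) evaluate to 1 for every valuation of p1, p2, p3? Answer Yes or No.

No

Counterexample: take p1 = 0, p2 = 0, p3 = 0.
p2 ⇒ p1 = 0 ⇒ 0 = 1
(p2 ⇒ p1) ⇒ p1 = 1 ⇒ 0 = 0
¬p1 = ¬0 = 1
((p2 ⇒ p1) ⇒ p1) ⇒ ¬p1 = 0 ⇒ 1 = 1
p2 ⇒ p2 = 0 ⇒ 0 = 1
(p2 ⇒ p2) + p3 = 1 + 0 = 1
p3 · p1 = 0 · 0 = 0
p1 ⇒ (p3 · p1) = 0 ⇒ 0 = 1
((p2 ⇒ p2) + p3) ⇒ (p1 ⇒ (p3 · p1)) = 1 ⇒ 1 = 1
¬(((p2 ⇒ p2) + p3) ⇒ (p1 ⇒ (p3 · p1))) = ¬1 = 0
(((p2 ⇒ p1) ⇒ p1) ⇒ ¬p1) ⇒ ¬(((p2 ⇒ p2) + p3) ⇒ (p1 ⇒ (p3 · p1))) = 1 ⇒ 0 = 0
This gives 0 ≠ 1.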